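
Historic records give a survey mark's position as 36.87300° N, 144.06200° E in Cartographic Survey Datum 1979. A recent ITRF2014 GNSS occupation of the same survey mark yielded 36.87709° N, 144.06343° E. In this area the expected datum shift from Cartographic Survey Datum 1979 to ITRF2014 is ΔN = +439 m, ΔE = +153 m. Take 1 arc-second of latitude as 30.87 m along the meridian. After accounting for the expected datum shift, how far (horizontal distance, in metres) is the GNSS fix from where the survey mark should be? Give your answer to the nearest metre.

30 m

Observed coordinate differences: Δφ = +0.00409°, Δλ = +0.00143°.
Converting to metres (1° lat = 111132 m, cos φ = 0.799968): observed ΔN = 454.5 m, observed ΔE = 127.1 m.
Subtracting the expected shift leaves a residual of 454.5 − (439) = 15.5 m north and 127.1 − (153) = -25.9 m east.
Residual distance = √(15.5² + (-25.9)²) = 30.2 m.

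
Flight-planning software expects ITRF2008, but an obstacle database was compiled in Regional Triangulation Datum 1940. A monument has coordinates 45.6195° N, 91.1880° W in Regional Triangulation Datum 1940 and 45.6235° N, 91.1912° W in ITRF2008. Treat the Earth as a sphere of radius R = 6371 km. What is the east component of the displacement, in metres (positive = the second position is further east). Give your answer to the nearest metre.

ΔE = -249 m

Δφ = 45.6235° − 45.6195° = +0.0040°; Δλ = -91.1912° − -91.1880° = -0.0032°.
1° along a meridian = πR/180 = 111195 m.
ΔN = Δφ × 111195 = 444.8 m; ΔE = Δλ × 111195 × cos(45.6195°) = -0.0032 × 111195 × 0.699420 = -248.9 m.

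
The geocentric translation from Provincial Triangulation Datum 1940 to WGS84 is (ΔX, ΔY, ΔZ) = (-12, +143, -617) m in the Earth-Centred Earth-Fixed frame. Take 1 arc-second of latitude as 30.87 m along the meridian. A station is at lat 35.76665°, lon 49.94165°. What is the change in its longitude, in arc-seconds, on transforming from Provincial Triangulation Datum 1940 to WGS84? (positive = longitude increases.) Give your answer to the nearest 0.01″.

sin φ = 0.584485, cos φ = 0.811404, sin λ = 0.765389, cos λ = 0.643567.
East component: ΔE = −sin λ·ΔX + cos λ·ΔY = −(0.765389)(-12) + (0.643567)(143) = 101.21 m.
1° of latitude spans 3600 × 30.87 = 111132 m; at latitude φ, 1° of longitude spans that × cos φ = 90173.0 m, so Δλ = 101.21 / 90173.0 × 3600 = 4.041″.

Δλ = 4.04″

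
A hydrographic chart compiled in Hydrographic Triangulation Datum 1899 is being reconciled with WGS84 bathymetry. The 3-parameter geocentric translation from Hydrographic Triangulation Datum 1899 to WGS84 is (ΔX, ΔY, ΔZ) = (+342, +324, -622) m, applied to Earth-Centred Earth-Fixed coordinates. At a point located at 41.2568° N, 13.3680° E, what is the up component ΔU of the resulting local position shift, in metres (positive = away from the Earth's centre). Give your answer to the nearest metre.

At φ = 41.2568°, λ = 13.3680°: sin φ = 0.659435, cos φ = 0.751762, sin λ = 0.231205, cos λ = 0.972905.
ΔU = cos φ cos λ·ΔX + cos φ sin λ·ΔY + sin φ·ΔZ = (0.751762)(0.972905)(342) + (0.751762)(0.231205)(324) + (0.659435)(-622) = -103.72 m.

ΔU = -104 m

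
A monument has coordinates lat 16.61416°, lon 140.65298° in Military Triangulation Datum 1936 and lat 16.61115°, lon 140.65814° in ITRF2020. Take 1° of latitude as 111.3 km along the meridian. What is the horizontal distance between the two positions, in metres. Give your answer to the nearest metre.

644 m

Δφ = 16.61115° − 16.61416° = -0.00301°; Δλ = 140.65814° − 140.65298° = +0.00516°.
ΔN = Δφ × 111300 = -335.0 m; ΔE = Δλ × 111300 × cos(16.61416°) = +0.00516 × 111300 × 0.958252 = 550.3 m.
Distance = √(ΔE² + ΔN²) = √(550.3² + (-335.0)²) = 644.3 m.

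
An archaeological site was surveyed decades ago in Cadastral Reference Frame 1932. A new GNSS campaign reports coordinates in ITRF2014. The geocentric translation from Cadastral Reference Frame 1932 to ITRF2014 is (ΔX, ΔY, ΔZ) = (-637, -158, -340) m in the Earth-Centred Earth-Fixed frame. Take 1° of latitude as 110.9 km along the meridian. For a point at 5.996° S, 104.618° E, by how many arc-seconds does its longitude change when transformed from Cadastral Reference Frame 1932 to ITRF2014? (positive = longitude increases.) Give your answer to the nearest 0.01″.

sin φ = -0.104459, cos φ = 0.994529, sin λ = 0.967630, cos λ = -0.252373.
East component: ΔE = −sin λ·ΔX + cos λ·ΔY = −(0.967630)(-637) + (-0.252373)(-158) = 656.26 m.
1° of latitude spans 110900 m; at latitude φ, 1° of longitude spans that × cos φ = 110293.3 m, so Δλ = 656.26 / 110293.3 × 3600 = 21.420″.

Δλ = 21.42″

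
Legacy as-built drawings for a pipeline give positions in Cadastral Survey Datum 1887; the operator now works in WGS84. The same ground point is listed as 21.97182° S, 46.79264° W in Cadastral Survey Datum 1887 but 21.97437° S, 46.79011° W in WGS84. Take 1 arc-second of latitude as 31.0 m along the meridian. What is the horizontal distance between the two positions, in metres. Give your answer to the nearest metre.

Δφ = -21.97437° − -21.97182° = -0.00255°; Δλ = -46.79011° − -46.79264° = +0.00253°.
1° of latitude = 3600 × 31.00 = 111600 m.
ΔN = Δφ × 111600 = -284.6 m; ΔE = Δλ × 111600 × cos(-21.97182°) = +0.00253 × 111600 × 0.927368 = 261.8 m.
Distance = √(ΔE² + ΔN²) = √(261.8² + (-284.6)²) = 386.7 m.

387 m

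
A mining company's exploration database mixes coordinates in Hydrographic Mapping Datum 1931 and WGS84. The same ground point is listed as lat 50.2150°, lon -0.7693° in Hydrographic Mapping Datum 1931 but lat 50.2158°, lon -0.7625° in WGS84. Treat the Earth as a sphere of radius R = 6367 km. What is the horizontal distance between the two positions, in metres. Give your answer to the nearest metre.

Δφ = 50.2158° − 50.2150° = +0.0008°; Δλ = -0.7625° − -0.7693° = +0.0068°.
1° along a meridian = πR/180 = 111125 m.
ΔN = Δφ × 111125 = 88.9 m; ΔE = Δλ × 111125 × cos(50.2150°) = +0.0068 × 111125 × 0.639909 = 483.5 m.
Distance = √(ΔE² + ΔN²) = √(483.5² + 88.9²) = 491.7 m.

492 m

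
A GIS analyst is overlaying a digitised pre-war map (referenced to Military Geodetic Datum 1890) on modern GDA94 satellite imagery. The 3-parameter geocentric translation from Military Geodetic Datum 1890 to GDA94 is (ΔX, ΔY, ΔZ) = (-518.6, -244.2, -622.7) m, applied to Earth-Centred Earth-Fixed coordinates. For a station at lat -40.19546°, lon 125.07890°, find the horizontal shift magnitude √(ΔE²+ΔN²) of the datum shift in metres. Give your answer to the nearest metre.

699 m

At φ = -40.19546°, λ = 125.07890°: sin φ = -0.645397, cos φ = 0.763847, sin λ = 0.818361, cos λ = -0.574704.
ΔE = −sin λ·ΔX + cos λ·ΔY = −(0.818361)·(-518.6) + (-0.574704)·(-244.2) = 564.74 m.
ΔN = −sin φ cos λ·ΔX − sin φ sin λ·ΔY + cos φ·ΔZ = −(-0.645397)(-0.574704)(-518.6) − (-0.645397)(0.818361)(-244.2) + (0.763847)(-622.7) = -412.27 m.
Horizontal magnitude = √(ΔE² + ΔN²) = √(564.74² + (-412.27)²) = 699.22 m.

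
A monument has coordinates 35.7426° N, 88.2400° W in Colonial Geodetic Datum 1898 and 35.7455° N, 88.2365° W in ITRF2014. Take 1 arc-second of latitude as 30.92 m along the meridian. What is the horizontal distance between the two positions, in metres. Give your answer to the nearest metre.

452 m

Δφ = 35.7455° − 35.7426° = +0.0029°; Δλ = -88.2365° − -88.2400° = +0.0035°.
1° of latitude = 3600 × 30.92 = 111312 m.
ΔN = Δφ × 111312 = 322.8 m; ΔE = Δλ × 111312 × cos(35.7426°) = +0.0035 × 111312 × 0.811649 = 316.2 m.
Distance = √(ΔE² + ΔN²) = √(316.2² + 322.8²) = 451.9 m.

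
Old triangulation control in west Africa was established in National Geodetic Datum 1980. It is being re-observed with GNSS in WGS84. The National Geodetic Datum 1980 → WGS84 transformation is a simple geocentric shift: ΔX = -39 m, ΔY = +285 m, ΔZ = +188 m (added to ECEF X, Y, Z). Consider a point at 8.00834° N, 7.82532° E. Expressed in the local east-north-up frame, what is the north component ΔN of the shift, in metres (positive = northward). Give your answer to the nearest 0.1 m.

The local north axis is (−sin φ cos λ, −sin φ sin λ, cos φ), giving ΔN = 5.383 − 5.406 + 186.167 = 186.14 m.

ΔN = 186.1 m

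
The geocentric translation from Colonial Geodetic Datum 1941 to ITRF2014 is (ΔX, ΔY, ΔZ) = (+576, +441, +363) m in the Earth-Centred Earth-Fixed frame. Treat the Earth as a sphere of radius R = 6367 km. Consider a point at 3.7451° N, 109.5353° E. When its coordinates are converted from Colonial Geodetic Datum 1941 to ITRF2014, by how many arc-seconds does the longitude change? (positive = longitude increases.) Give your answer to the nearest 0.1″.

sin φ = 0.065318, cos φ = 0.997865, sin λ = 0.942436, cos λ = -0.334388.
East component: ΔE = −sin λ·ΔX + cos λ·ΔY = −(0.942436)(576) + (-0.334388)(441) = -690.31 m.
1° of latitude spans πR/180 = 111125 m; at latitude φ, 1° of longitude spans that × cos φ = 110887.8 m, so Δλ = -690.31 / 110887.8 × 3600 = -22.411″.

Δλ = -22.4″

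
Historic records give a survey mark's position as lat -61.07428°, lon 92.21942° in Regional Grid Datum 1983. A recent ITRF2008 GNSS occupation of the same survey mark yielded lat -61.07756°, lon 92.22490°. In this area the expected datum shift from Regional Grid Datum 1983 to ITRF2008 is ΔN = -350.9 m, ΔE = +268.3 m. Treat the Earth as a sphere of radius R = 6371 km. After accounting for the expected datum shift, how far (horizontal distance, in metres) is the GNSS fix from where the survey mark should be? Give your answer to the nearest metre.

30 m

Observed coordinate differences: Δφ = -0.00328°, Δλ = +0.00548°.
Converting to metres (1° lat = 111195 m, cos φ = 0.483675): observed ΔN = -364.7 m, observed ΔE = 294.7 m.
Subtracting the expected shift leaves a residual of -364.7 − (-350.9) = -13.8 m north and 294.7 − (268.3) = 26.4 m east.
Residual distance = √((-13.8)² + 26.4²) = 29.8 m.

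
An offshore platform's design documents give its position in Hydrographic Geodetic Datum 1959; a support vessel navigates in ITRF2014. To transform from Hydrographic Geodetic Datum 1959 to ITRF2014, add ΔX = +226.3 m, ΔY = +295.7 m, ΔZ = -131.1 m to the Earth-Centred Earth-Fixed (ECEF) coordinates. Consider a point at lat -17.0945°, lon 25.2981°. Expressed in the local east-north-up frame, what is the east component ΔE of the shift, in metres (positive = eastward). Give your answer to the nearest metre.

ΔE = 171 m

The local east axis at (φ, λ) is (−sin λ, cos λ, 0), so ΔE = −sin(25.2981°)·226.3 + cos(25.2981°)·295.7 = 170.64 m.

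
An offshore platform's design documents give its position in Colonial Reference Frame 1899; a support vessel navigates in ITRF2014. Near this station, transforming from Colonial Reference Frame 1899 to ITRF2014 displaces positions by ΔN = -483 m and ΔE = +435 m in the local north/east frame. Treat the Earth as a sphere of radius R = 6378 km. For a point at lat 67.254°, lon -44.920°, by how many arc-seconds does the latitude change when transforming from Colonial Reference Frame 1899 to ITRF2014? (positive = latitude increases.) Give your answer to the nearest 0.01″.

Δφ = -15.62″

On a sphere of radius R, 1 rad of latitude = R, so Δφ = ΔN / R = -483.0 / 6378000 = -7.5729e-05 rad = -15.620″.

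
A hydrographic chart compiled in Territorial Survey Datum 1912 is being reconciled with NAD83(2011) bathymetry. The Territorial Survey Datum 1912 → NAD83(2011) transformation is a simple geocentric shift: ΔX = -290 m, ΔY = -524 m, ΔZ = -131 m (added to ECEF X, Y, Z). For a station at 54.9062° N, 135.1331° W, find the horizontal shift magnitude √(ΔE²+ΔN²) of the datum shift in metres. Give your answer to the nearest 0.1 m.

At φ = 54.9062°, λ = -135.1331°: sin φ = 0.818212, cos φ = 0.574917, sin λ = -0.705462, cos λ = -0.708748.
ΔE = −sin λ·ΔX + cos λ·ΔY = −(-0.705462)·(-290) + (-0.708748)·(-524) = 166.80 m.
ΔN = −sin φ cos λ·ΔX − sin φ sin λ·ΔY + cos φ·ΔZ = −(0.818212)(-0.708748)(-290) − (0.818212)(-0.705462)(-524) + (0.574917)(-131) = -545.95 m.
Horizontal magnitude = √(ΔE² + ΔN²) = √(166.80² + (-545.95)²) = 570.86 m.

570.9 m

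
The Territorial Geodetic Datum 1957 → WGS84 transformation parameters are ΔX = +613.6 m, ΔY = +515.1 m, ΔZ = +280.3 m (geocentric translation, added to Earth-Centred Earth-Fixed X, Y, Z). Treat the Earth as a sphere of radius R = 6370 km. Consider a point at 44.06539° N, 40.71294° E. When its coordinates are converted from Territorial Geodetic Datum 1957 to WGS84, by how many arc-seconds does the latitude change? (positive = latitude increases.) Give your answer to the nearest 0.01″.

Δφ = -11.52″

sin φ = 0.695479, cos φ = 0.718547, sin λ = 0.652270, cos λ = 0.757987.
North component: ΔN = −sin φ cos λ·ΔX − sin φ sin λ·ΔY + cos φ·ΔZ = −(0.695479)(0.757987)(613.6) − (0.695479)(0.652270)(515.1) + (0.718547)(280.3) = -355.73 m.
1° of latitude spans πR/180 = 111177 m, so Δφ = -355.73 / 111177 × 3600 = -11.519″.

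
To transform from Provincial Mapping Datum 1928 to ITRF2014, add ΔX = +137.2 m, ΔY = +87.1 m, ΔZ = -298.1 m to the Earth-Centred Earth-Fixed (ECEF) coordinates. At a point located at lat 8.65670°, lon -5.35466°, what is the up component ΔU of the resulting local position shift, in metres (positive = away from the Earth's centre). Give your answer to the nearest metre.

At φ = 8.65670°, λ = -5.35466°: sin φ = 0.150514, cos φ = 0.988608, sin λ = -0.093320, cos λ = 0.995636.
ΔU = cos φ cos λ·ΔX + cos φ sin λ·ΔY + sin φ·ΔZ = (0.988608)(0.995636)(137.2) + (0.988608)(-0.093320)(87.1) + (0.150514)(-298.1) = 82.14 m.

ΔU = 82 m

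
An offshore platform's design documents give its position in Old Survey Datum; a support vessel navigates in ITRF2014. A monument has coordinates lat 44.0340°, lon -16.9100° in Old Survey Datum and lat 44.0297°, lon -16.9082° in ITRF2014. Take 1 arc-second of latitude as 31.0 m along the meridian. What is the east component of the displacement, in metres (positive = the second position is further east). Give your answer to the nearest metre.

ΔE = 144 m

Δφ = 44.0297° − 44.0340° = -0.0043°; Δλ = -16.9082° − -16.9100° = +0.0018°.
1° of latitude = 3600 × 31.00 = 111600 m.
ΔN = Δφ × 111600 = -479.9 m; ΔE = Δλ × 111600 × cos(44.0340°) = +0.0018 × 111600 × 0.718927 = 144.4 m.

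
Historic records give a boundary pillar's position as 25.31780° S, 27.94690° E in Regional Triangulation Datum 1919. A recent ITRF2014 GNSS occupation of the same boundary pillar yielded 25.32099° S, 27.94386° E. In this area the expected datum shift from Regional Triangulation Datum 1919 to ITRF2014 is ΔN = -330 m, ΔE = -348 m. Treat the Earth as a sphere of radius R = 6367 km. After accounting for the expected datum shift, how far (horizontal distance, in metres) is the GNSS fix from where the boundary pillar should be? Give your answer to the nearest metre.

49 m

Observed coordinate differences: Δφ = -0.00319°, Δλ = -0.00304°.
Converting to metres (1° lat = 111125 m, cos φ = 0.903950): observed ΔN = -354.5 m, observed ΔE = -305.4 m.
Subtracting the expected shift leaves a residual of -354.5 − (-330) = -24.5 m north and -305.4 − (-348) = 42.6 m east.
Residual distance = √((-24.5)² + 42.6²) = 49.2 m.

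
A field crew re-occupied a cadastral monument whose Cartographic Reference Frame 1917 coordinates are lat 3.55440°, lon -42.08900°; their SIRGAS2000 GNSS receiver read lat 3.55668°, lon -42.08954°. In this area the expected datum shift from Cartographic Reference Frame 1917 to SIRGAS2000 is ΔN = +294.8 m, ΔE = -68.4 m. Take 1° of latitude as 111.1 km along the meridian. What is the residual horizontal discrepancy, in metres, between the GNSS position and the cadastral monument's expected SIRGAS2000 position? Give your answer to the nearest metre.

42 m

Observed coordinate differences: Δφ = +0.00228°, Δλ = -0.00054°.
Converting to metres (1° lat = 111100 m, cos φ = 0.998076): observed ΔN = 253.3 m, observed ΔE = -59.9 m.
Subtracting the expected shift leaves a residual of 253.3 − (294.8) = -41.5 m north and -59.9 − (-68.4) = 8.5 m east.
Residual distance = √((-41.5)² + 8.5²) = 42.4 m.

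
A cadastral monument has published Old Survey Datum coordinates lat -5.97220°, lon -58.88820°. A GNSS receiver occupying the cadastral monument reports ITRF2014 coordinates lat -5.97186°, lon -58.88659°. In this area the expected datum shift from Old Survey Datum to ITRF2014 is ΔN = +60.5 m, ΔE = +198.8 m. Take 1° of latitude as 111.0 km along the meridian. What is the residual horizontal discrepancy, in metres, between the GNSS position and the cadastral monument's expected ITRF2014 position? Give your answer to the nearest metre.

Observed coordinate differences: Δφ = +0.00034°, Δλ = +0.00161°.
Converting to metres (1° lat = 111000 m, cos φ = 0.994572): observed ΔN = 37.7 m, observed ΔE = 177.7 m.
Subtracting the expected shift leaves a residual of 37.7 − (60.5) = -22.8 m north and 177.7 − (198.8) = -21.1 m east.
Residual distance = √((-22.8)² + (-21.1)²) = 31.0 m.

31 m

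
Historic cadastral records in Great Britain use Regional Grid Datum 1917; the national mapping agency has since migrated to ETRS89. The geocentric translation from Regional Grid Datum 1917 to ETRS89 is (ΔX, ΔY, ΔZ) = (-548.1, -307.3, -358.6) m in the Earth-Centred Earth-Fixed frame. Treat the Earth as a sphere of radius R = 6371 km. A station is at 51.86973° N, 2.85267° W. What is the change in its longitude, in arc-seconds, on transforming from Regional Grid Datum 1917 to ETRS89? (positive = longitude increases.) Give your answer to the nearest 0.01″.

Δλ = -17.52″

sin φ = 0.786609, cos φ = 0.617452, sin λ = -0.049768, cos λ = 0.998761.
East component: ΔE = −sin λ·ΔX + cos λ·ΔY = −(-0.049768)(-548.1) + (0.998761)(-307.3) = -334.20 m.
1° of latitude spans πR/180 = 111195 m; at latitude φ, 1° of longitude spans that × cos φ = 68657.5 m, so Δλ = -334.20 / 68657.5 × 3600 = -17.523″.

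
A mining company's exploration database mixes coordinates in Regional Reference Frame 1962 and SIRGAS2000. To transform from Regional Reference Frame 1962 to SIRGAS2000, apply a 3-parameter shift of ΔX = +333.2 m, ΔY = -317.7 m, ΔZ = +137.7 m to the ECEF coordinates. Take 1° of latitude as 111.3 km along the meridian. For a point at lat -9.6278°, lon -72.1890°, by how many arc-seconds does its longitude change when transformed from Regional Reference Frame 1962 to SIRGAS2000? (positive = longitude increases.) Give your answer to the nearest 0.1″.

sin φ = -0.167247, cos φ = 0.985915, sin λ = -0.952071, cos λ = 0.305878.
East component: ΔE = −sin λ·ΔX + cos λ·ΔY = −(-0.952071)(333.2) + (0.305878)(-317.7) = 220.05 m.
1° of latitude spans 111300 m; at latitude φ, 1° of longitude spans that × cos φ = 109732.3 m, so Δλ = 220.05 / 109732.3 × 3600 = 7.219″.

Δλ = 7.2″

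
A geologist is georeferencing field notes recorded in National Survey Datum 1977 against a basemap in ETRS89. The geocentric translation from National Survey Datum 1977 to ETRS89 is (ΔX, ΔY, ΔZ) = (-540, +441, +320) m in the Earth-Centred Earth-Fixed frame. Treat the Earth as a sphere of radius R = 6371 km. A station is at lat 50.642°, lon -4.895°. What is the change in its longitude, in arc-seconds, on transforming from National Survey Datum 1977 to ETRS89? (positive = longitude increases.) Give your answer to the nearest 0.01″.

sin φ = 0.773199, cos φ = 0.634164, sin λ = -0.085330, cos λ = 0.996353.
East component: ΔE = −sin λ·ΔX + cos λ·ΔY = −(-0.085330)(-540) + (0.996353)(441) = 393.31 m.
1° of latitude spans πR/180 = 111195 m; at latitude φ, 1° of longitude spans that × cos φ = 70515.8 m, so Δλ = 393.31 / 70515.8 × 3600 = 20.080″.

Δλ = 20.08″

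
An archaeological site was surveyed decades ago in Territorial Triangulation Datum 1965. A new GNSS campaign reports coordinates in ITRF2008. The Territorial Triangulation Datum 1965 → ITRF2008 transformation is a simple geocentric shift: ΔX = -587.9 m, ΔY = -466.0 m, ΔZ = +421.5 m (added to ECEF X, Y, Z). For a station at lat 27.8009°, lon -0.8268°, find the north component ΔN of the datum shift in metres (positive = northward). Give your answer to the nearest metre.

ΔN = 644 m

At φ = 27.8009°, λ = -0.8268°: sin φ = 0.466401, cos φ = 0.884574, sin λ = -0.014430, cos λ = 0.999896.
ΔN = −sin φ cos λ·ΔX − sin φ sin λ·ΔY + cos φ·ΔZ = −(0.466401)(0.999896)(-587.9) − (0.466401)(-0.014430)(-466.0) + (0.884574)(421.5) = 643.88 m.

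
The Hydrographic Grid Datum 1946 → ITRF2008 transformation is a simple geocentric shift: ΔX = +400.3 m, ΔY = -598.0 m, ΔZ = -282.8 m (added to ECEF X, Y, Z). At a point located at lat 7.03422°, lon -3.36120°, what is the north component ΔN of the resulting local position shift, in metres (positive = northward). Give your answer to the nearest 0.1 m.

At φ = 7.03422°, λ = -3.36120°: sin φ = 0.122462, cos φ = 0.992473, sin λ = -0.058630, cos λ = 0.998280.
ΔN = −sin φ cos λ·ΔX − sin φ sin λ·ΔY + cos φ·ΔZ = −(0.122462)(0.998280)(400.3) − (0.122462)(-0.058630)(-598.0) + (0.992473)(-282.8) = -333.90 m.

ΔN = -333.9 m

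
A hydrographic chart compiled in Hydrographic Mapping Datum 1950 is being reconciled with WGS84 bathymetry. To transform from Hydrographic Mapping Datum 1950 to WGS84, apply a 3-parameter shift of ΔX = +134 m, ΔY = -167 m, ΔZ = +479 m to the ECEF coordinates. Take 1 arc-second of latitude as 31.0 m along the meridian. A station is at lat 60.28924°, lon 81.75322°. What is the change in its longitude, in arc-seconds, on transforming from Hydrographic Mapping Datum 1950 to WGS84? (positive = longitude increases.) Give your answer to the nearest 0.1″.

sin φ = 0.868538, cos φ = 0.495622, sin λ = 0.989659, cos λ = 0.143437.
East component: ΔE = −sin λ·ΔX + cos λ·ΔY = −(0.989659)(134) + (0.143437)(-167) = -156.57 m.
1° of latitude spans 3600 × 31.00 = 111600 m; at latitude φ, 1° of longitude spans that × cos φ = 55311.4 m, so Δλ = -156.57 / 55311.4 × 3600 = -10.190″.

Δλ = -10.2″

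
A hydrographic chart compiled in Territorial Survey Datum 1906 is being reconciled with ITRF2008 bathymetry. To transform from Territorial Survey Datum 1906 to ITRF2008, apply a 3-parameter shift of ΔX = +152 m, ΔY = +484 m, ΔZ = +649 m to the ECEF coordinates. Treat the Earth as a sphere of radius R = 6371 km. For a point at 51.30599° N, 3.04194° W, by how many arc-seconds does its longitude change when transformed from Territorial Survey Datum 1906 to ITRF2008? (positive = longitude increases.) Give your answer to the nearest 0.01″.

Δλ = 25.45″

sin φ = 0.780496, cos φ = 0.625161, sin λ = -0.053067, cos λ = 0.998591.
East component: ΔE = −sin λ·ΔX + cos λ·ΔY = −(-0.053067)(152) + (0.998591)(484) = 491.38 m.
1° of latitude spans πR/180 = 111195 m; at latitude φ, 1° of longitude spans that × cos φ = 69514.7 m, so Δλ = 491.38 / 69514.7 × 3600 = 25.448″.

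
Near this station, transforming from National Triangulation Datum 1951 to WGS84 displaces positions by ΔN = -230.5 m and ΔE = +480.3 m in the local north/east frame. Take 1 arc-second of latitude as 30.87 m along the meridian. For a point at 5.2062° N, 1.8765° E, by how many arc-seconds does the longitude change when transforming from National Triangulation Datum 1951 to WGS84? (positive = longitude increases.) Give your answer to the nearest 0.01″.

At latitude 5.2062°, cos φ = 0.995875.
1″ of longitude at this latitude = 30.87 × cos φ = 30.7426 m, so Δλ = 480.3 / 30.7426 = 15.623″.

Δλ = 15.62″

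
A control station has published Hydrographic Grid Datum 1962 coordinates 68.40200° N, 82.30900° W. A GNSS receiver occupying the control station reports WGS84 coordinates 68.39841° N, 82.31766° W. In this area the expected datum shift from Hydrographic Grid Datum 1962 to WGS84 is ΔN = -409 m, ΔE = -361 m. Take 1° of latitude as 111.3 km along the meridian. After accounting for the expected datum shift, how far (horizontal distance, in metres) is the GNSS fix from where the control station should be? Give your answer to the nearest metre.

Observed coordinate differences: Δφ = -0.00359°, Δλ = -0.00866°.
Converting to metres (1° lat = 111300 m, cos φ = 0.368092): observed ΔN = -399.6 m, observed ΔE = -354.8 m.
Subtracting the expected shift leaves a residual of -399.6 − (-409) = 9.4 m north and -354.8 − (-361) = 6.2 m east.
Residual distance = √(9.4² + 6.2²) = 11.3 m.

11 m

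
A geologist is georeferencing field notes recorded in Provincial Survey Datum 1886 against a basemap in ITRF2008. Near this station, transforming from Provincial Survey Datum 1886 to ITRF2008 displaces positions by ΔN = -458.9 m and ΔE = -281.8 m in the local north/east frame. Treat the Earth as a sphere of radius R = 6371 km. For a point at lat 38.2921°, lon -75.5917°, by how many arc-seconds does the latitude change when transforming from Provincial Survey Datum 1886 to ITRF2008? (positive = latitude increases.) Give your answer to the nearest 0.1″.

On a sphere of radius R, 1 rad of latitude = R, so Δφ = ΔN / R = -458.9 / 6371000 = -7.2030e-05 rad = -14.857″.

Δφ = -14.9″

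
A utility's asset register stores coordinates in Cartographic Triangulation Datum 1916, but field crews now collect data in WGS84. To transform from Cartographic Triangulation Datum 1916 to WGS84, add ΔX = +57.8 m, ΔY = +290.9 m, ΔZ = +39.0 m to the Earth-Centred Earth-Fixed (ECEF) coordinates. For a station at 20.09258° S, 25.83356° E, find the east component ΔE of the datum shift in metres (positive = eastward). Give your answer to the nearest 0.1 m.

ΔE = 236.6 m

The local east axis at (φ, λ) is (−sin λ, cos λ, 0), so ΔE = −sin(25.83356°)·57.8 + cos(25.83356°)·290.9 = 236.64 m.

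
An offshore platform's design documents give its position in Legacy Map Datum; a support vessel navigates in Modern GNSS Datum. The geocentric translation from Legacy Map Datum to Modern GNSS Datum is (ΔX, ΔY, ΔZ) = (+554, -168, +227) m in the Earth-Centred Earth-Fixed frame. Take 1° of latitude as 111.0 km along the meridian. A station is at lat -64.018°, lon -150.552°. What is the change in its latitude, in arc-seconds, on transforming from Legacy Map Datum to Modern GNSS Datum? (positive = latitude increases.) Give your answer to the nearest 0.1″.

sin φ = -0.898932, cos φ = 0.438089, sin λ = -0.491633, cos λ = -0.870802.
North component: ΔN = −sin φ cos λ·ΔX − sin φ sin λ·ΔY + cos φ·ΔZ = −(-0.898932)(-0.870802)(554) − (-0.898932)(-0.491633)(-168) + (0.438089)(227) = -259.97 m.
1° of latitude spans 111000 m, so Δφ = -259.97 / 111000 × 3600 = -8.432″.

Δφ = -8.4″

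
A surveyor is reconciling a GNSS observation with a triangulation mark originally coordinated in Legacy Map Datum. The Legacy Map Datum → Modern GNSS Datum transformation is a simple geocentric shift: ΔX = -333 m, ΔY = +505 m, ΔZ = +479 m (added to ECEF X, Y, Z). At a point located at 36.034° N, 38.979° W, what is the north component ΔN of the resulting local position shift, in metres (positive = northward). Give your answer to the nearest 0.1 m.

ΔN = 726.5 m

The local north axis is (−sin φ cos λ, −sin φ sin λ, cos φ), giving ΔN = 152.282 + 186.870 + 387.352 = 726.50 m.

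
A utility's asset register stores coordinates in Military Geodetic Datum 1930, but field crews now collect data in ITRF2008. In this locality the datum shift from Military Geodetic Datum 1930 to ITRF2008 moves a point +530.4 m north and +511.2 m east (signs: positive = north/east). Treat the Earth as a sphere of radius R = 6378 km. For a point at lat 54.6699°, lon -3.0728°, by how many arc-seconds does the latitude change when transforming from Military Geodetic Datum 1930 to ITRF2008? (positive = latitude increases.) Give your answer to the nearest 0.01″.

On a sphere of radius R, 1 rad of latitude = R, so Δφ = ΔN / R = 530.4 / 6378000 = 8.3161e-05 rad = 17.153″.

Δφ = 17.15″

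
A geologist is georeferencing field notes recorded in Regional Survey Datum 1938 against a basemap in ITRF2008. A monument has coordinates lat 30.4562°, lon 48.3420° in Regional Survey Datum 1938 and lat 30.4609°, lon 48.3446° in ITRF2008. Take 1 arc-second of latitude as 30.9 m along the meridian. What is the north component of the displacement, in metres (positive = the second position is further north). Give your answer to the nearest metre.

Δφ = 30.4609° − 30.4562° = +0.0047°; Δλ = 48.3446° − 48.3420° = +0.0026°.
1° of latitude = 3600 × 30.90 = 111240 m.
ΔN = Δφ × 111240 = 522.8 m; ΔE = Δλ × 111240 × cos(30.4562°) = +0.0026 × 111240 × 0.862017 = 249.3 m.

ΔN = 523 m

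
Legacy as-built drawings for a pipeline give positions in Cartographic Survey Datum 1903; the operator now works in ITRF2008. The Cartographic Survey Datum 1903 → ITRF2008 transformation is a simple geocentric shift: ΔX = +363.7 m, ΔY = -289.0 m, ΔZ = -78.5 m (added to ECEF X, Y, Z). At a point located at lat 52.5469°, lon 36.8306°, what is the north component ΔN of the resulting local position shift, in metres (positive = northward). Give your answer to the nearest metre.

ΔN = -141 m

The local north axis is (−sin φ cos λ, −sin φ sin λ, cos φ), giving ΔN = -231.098 + 137.528 − 47.737 = -141.31 m.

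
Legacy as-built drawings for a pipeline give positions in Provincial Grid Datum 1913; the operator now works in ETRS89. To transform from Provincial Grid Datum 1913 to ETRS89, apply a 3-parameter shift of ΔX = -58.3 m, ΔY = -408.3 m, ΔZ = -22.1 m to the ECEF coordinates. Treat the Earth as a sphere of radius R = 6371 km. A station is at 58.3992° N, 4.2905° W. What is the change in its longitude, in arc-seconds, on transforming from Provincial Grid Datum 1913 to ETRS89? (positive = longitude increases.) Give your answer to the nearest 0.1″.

Δλ = -25.4″

sin φ = 0.851720, cos φ = 0.523998, sin λ = -0.074813, cos λ = 0.997198.
East component: ΔE = −sin λ·ΔX + cos λ·ΔY = −(-0.074813)(-58.3) + (0.997198)(-408.3) = -411.52 m.
1° of latitude spans πR/180 = 111195 m; at latitude φ, 1° of longitude spans that × cos φ = 58265.9 m, so Δλ = -411.52 / 58265.9 × 3600 = -25.426″.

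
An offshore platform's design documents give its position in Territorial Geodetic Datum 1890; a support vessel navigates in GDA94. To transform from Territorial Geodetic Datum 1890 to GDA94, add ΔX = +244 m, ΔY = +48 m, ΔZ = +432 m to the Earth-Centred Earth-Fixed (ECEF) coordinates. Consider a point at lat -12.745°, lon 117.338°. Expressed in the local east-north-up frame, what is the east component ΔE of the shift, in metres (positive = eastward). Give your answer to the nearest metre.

The local east axis at (φ, λ) is (−sin λ, cos λ, 0), so ΔE = −sin(117.338°)·244 + cos(117.338°)·48 = -238.79 m.

ΔE = -239 m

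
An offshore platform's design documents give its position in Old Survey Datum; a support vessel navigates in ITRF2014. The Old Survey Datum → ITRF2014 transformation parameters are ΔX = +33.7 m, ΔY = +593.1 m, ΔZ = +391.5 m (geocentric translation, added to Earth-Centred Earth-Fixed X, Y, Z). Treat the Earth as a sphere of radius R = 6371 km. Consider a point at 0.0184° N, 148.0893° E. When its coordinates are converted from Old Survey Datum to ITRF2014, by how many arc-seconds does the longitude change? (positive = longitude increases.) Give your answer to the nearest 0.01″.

sin φ = 0.000321, cos φ = 1.000000, sin λ = 0.528597, cos λ = -0.848873.
East component: ΔE = −sin λ·ΔX + cos λ·ΔY = −(0.528597)(33.7) + (-0.848873)(593.1) = -521.28 m.
1° of latitude spans πR/180 = 111195 m; at latitude φ, 1° of longitude spans that × cos φ = 111194.9 m, so Δλ = -521.28 / 111194.9 × 3600 = -16.877″.

Δλ = -16.88″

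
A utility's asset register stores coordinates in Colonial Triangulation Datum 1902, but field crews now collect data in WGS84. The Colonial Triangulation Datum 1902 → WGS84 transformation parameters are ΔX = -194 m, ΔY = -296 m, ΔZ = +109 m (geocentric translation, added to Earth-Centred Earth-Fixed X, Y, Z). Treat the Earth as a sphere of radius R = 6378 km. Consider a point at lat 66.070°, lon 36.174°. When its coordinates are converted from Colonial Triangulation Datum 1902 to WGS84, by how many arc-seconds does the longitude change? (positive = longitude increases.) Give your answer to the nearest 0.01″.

sin φ = 0.914042, cos φ = 0.405620, sin λ = 0.590239, cos λ = 0.807228.
East component: ΔE = −sin λ·ΔX + cos λ·ΔY = −(0.590239)(-194) + (0.807228)(-296) = -124.43 m.
1° of latitude spans πR/180 = 111317 m; at latitude φ, 1° of longitude spans that × cos φ = 45152.5 m, so Δλ = -124.43 / 45152.5 × 3600 = -9.921″.

Δλ = -9.92″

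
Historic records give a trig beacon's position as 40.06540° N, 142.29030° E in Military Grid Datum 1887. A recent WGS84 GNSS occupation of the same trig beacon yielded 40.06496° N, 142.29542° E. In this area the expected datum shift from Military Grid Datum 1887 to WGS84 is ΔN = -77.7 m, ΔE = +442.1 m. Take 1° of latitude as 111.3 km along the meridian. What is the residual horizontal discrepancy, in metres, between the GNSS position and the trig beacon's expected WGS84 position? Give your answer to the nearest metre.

29 m

Observed coordinate differences: Δφ = -0.00044°, Δλ = +0.00512°.
Converting to metres (1° lat = 111300 m, cos φ = 0.765310): observed ΔN = -49.0 m, observed ΔE = 436.1 m.
Subtracting the expected shift leaves a residual of -49.0 − (-77.7) = 28.7 m north and 436.1 − (442.1) = -6.0 m east.
Residual distance = √(28.7² + (-6.0)²) = 29.3 m.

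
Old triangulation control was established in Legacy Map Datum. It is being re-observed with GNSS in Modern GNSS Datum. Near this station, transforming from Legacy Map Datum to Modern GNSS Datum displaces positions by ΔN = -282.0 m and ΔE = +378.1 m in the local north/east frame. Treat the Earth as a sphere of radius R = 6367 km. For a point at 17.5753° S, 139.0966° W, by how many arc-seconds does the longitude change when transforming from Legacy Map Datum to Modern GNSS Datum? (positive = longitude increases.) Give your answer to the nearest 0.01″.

At latitude -17.5753°, cos φ = 0.953321.
One radian of longitude at latitude φ spans R cos φ, so Δλ = ΔE / (R cos φ) = 378.1 / (6367000 × 0.953321) = 6.2292e-05 rad = 12.849″.

Δλ = 12.85″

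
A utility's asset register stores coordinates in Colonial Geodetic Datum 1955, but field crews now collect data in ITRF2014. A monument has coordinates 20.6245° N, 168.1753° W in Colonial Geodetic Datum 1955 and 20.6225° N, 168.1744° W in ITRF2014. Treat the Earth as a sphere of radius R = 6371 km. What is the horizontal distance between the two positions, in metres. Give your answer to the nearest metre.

241 m

Δφ = 20.6225° − 20.6245° = -0.0020°; Δλ = -168.1744° − -168.1753° = +0.0009°.
1° along a meridian = πR/180 = 111195 m.
ΔN = Δφ × 111195 = -222.4 m; ΔE = Δλ × 111195 × cos(20.6245°) = +0.0009 × 111195 × 0.935909 = 93.7 m.
Distance = √(ΔE² + ΔN²) = √(93.7² + (-222.4)²) = 241.3 m.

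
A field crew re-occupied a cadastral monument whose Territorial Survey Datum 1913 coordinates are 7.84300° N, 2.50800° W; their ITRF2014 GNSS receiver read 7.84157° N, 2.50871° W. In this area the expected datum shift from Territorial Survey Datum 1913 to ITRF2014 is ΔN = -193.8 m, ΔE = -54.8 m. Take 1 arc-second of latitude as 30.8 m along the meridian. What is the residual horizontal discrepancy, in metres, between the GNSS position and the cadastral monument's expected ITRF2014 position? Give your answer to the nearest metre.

42 m

Observed coordinate differences: Δφ = -0.00143°, Δλ = -0.00071°.
Converting to metres (1° lat = 110880 m, cos φ = 0.990646): observed ΔN = -158.6 m, observed ΔE = -78.0 m.
Subtracting the expected shift leaves a residual of -158.6 − (-193.8) = 35.2 m north and -78.0 − (-54.8) = -23.2 m east.
Residual distance = √(35.2² + (-23.2)²) = 42.2 m.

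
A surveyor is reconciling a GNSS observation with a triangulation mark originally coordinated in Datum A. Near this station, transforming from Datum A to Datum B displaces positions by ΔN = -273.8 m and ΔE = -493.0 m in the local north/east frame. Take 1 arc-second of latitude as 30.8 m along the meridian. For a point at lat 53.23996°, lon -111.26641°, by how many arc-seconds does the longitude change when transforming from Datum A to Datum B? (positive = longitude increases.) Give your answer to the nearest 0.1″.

Δλ = -26.7″

At latitude 53.23996°, cos φ = 0.598465.
1″ of longitude at this latitude = 30.80 × cos φ = 18.4327 m, so Δλ = -493.0 / 18.4327 = -26.746″.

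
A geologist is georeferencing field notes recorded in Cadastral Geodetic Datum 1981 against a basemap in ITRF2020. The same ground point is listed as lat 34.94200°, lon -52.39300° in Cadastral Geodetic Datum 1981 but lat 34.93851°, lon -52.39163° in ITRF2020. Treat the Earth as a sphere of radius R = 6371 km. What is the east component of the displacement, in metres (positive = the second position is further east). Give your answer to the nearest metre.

Δφ = 34.93851° − 34.94200° = -0.00349°; Δλ = -52.39163° − -52.39300° = +0.00137°.
1° along a meridian = πR/180 = 111195 m.
ΔN = Δφ × 111195 = -388.1 m; ΔE = Δλ × 111195 × cos(34.94200°) = +0.00137 × 111195 × 0.819732 = 124.9 m.

ΔE = 125 m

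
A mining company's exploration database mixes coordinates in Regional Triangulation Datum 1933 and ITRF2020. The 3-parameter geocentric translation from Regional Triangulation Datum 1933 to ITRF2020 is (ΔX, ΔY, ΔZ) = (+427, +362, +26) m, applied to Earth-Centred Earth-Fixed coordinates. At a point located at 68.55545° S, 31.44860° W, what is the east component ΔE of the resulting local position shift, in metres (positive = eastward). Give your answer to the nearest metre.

ΔE = 532 m

The local east axis at (φ, λ) is (−sin λ, cos λ, 0), so ΔE = −sin(-31.44860°)·427 + cos(-31.44860°)·362 = 531.61 m.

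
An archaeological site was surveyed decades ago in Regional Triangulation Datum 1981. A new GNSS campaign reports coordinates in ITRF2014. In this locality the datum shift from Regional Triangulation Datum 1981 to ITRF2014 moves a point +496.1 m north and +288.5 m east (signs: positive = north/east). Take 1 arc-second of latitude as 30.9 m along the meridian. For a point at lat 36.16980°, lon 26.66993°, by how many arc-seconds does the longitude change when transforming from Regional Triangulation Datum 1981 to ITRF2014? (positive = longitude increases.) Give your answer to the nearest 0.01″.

Δλ = 11.57″

At latitude 36.16980°, cos φ = 0.807272.
1″ of longitude at this latitude = 30.90 × cos φ = 24.9447 m, so Δλ = 288.5 / 24.9447 = 11.566″.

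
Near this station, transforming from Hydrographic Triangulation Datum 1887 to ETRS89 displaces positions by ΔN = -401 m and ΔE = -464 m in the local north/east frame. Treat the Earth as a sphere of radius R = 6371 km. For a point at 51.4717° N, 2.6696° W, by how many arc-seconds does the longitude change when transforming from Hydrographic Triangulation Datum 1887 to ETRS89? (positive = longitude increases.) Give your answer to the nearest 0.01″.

At latitude 51.4717°, cos φ = 0.622901.
One radian of longitude at latitude φ spans R cos φ, so Δλ = ΔE / (R cos φ) = -464.0 / (6371000 × 0.622901) = -1.1692e-04 rad = -24.117″.

Δλ = -24.12″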